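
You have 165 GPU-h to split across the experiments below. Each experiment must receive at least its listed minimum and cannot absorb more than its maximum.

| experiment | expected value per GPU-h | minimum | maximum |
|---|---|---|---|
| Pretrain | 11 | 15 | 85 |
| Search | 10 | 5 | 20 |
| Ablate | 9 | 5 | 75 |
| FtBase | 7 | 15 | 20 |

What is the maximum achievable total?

1645

Meeting every minimum uses 15+5+5+15 = 40 GPU-h, leaving 125.
Rank by expected value per GPU-h: Pretrain 11 > Search 10 > Ablate 9 > FtBase 7.
Pretrain: +70 to 85 (cap) ; 55 left.
Search takes 15 more to reach its cap of 20 ; 40 left.
Ablate: +40 (room for 70) → 45. Pool exhausted.
Total = 11×85 + 10×20 + 9×45 + 7×15 = 1645.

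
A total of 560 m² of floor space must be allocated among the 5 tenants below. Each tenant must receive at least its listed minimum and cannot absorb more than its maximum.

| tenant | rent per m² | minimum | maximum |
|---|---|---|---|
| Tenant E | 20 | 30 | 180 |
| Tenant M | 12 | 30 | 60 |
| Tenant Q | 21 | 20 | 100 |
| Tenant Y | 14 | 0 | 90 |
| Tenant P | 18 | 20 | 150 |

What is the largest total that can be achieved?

Meeting every minimum uses 30+30+20+0+20 = 100 m², leaving 460.
Highest rent per m² first: Tenant Q 21 > Tenant E 20 > Tenant P 18 > Tenant Y 14 > Tenant M 12.
Give Tenant Q 80 more to hit its cap of 100 → 380 left.
Tenant E takes 150 more to reach its cap of 180 → 230 left.
Tenant P takes 130 more to reach its cap of 150 → 100 left.
Tenant Y: +90 to 90 (cap) → 10 left.
Only 10 left; Tenant M takes them to reach 40.
Total = 20×180 + 12×40 + 21×100 + 14×90 + 18×150 = 10140.

10140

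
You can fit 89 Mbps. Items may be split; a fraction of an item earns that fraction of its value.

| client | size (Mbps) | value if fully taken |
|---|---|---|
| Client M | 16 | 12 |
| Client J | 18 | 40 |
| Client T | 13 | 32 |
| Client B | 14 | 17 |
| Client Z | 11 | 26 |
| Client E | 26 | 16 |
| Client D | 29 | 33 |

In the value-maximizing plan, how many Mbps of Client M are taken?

4

Best value per unit of size first: Client T 32/13≈2.46, Client Z 26/11≈2.36, Client J 40/18≈2.22, Client B 17/14≈1.21, Client D 33/29≈1.14, Client M 12/16≈0.75, Client E 16/26≈0.615.
Client T: take in full, 13 Mbps for value 32 → 76 left.
Take all of Client Z (11 Mbps, value 26) → 65 Mbps left.
Take all of Client J (18 Mbps, value 40) → 47 Mbps left.
Take all of Client B (14 Mbps, value 17) → 33 Mbps left.
Client D: take in full, 29 Mbps for value 33 → 4 left.
Fill the last 4 Mbps with part of Client M: 4/16 of it earns 3.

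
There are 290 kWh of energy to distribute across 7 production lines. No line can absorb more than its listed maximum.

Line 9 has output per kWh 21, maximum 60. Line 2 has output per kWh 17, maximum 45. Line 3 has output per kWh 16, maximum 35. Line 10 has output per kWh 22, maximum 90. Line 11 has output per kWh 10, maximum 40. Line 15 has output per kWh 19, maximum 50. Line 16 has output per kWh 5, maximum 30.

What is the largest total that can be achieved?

Highest output per kWh first: Line 10 22 > Line 9 21 > Line 15 19 > Line 2 17 > Line 3 16 > Line 11 10 > Line 16 5.
Line 10: +90 to 90 (cap) ; 200 left.
Line 9: +60 to 60 (cap) ; 140 left.
Give Line 15 50 to hit its cap of 50 ; 90 left.
Line 2: +45 to 45 (cap) ; 45 left.
Give Line 3 35 to hit its cap of 35 ; 10 left.
Line 11 has room for 40 but only 10 remain, so it gets 10.
Total = 21×60 + 17×45 + 16×35 + 22×90 + 10×10 + 19×50 = 5615.

5615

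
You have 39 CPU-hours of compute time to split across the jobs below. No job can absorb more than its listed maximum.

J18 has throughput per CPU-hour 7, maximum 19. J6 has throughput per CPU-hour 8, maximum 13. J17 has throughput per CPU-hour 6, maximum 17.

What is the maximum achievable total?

279

Highest throughput per CPU-hour first: J6 8 > J18 7 > J17 6.
J6 takes 13 to reach its cap of 13 → 26 left.
Give J18 19 to hit its cap of 19 → 7 left.
J17 has room for 17 but only 7 remain, so it gets 7.
Total = 7×19 + 8×13 + 6×7 = 279.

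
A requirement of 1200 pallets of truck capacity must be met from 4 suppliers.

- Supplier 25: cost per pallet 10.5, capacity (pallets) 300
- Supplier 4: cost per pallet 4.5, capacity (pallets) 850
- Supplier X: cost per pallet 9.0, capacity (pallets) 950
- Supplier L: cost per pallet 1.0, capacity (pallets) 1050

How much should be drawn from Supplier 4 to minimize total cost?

Fill from the cheapest supplier first.
Take 1050 from Supplier L at 1.0 ; need 150 more.
Supplier 4 at 4.5: take 150 of its 850 ; requirement met.
Supplier X, Supplier 25: unused.

150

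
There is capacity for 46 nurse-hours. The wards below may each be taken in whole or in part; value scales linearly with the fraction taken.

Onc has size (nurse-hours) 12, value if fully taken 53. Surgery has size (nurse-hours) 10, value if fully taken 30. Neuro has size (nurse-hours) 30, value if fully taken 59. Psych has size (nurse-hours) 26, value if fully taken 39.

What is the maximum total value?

Best value per unit of size first: Onc 53/12≈4.42, Surgery 30/10≈3, Neuro 59/30≈1.97, Psych 39/26≈1.5.
Take all of Onc (12 nurse-hours, value 53) ; 34 nurse-hours left.
Surgery: take in full, 10 nurse-hours for value 30 ; 24 left.
Fill the last 24 nurse-hours with part of Neuro: 24/30 of it earns 47.2.
Total value = 130.2.

130.2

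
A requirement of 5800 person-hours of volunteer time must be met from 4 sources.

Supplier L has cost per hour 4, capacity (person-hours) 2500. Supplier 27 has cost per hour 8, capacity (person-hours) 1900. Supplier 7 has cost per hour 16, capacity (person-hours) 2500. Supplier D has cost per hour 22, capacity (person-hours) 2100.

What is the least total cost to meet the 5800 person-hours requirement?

47600

Fill from the cheapest source first.
Take 2500 from Supplier L at 4 ; need 3300 more.
Supplier 27 (8): use full 1900 ; 1400 person-hours to go.
Take 1400 from Supplier 7 at 16 to finish.
Supplier D: unused.
Cost = 2500×4 + 1900×8 + 1400×16 = 47600.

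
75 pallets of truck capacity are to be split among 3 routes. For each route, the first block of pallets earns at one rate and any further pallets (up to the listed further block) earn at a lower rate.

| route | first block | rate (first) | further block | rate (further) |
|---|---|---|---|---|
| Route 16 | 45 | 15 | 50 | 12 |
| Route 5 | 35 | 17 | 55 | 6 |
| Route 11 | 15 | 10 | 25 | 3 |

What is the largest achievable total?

1195

Treat each block as its own option and order by rate: Route 5/T1 17 > Route 16/T1 15 > Route 16/T2 12 > Route 11/T1 10 > Route 5/T2 6 > Route 11/T2 3.
Fill Route 5 T1 block (35 at 17) — 40 left.
Route 16 T1 at 15: only 40 left, fill 40.
Total = 17×35 + 15×40 = 1195.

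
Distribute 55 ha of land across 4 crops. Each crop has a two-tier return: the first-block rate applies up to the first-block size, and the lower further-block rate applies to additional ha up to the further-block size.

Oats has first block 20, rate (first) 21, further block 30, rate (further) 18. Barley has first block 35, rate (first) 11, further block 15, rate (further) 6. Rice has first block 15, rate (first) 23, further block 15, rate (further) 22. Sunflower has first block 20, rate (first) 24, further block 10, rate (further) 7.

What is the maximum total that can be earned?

Order all 8 blocks by rate: Sunflower/first 24 > Rice/first 23 > Rice/second 22 > Oats/first 21 > Oats/second 18 > Barley/first 11 > Sunflower/second 7 > Barley/second 6.
Fill Sunflower first block (20 at 24) ; 35 left.
Fill Rice first block (15 at 23) ; 20 left.
Rice second at 22: fill all 15 ; 5 left.
Oats/first: +5 of 20 at 21; pool empty.
Total = 24×20 + 23×15 + 22×15 + 21×5 = 1260.

1260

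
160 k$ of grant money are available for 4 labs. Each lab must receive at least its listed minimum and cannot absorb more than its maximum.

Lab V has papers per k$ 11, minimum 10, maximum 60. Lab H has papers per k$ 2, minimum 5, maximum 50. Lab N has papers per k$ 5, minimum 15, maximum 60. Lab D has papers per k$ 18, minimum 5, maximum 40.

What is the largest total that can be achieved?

Meeting every minimum uses 10+5+15+5 = 35 k$, leaving 125.
Order the labs by papers per k$: Lab D 18 > Lab V 11 > Lab N 5 > Lab H 2.
Lab D: +35 to 40 (cap) ; 90 left.
Lab V: +50 to 60 (cap) ; 40 left.
Lab N has room for 45 more but only 40 remain, so it gets 55.
Total = 11×60 + 2×5 + 5×55 + 18×40 = 1665.

1665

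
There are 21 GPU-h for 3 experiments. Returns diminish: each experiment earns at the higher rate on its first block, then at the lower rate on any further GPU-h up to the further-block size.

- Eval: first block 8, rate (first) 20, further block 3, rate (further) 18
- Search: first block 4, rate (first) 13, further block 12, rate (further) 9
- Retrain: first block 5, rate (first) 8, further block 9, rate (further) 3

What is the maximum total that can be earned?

320

Treat each block as its own option and order by rate: Eval/first 20 > Eval/second 18 > Search/first 13 > Search/second 9 > Retrain/first 8 > Retrain/second 3.
Eval/first (20): +8 — 13 left.
Eval second at 18: fill all 3 — 10 left.
Fill Search first block (4 at 13) — 6 left.
Search/second: +6 of 12 at 9; pool empty.
Total = 20×8 + 18×3 + 13×4 + 9×6 = 320.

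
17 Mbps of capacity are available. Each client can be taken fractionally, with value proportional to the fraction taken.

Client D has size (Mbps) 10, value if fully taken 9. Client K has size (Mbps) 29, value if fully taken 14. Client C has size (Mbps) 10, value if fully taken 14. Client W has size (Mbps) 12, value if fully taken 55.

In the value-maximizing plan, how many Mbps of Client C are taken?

Best value per unit of size first: Client W 55/12≈4.58, Client C 14/10≈1.4, Client D 9/10≈0.9, Client K 14/29≈0.483.
Take all of Client W (12 Mbps, value 55) ; 5 Mbps left.
Fill the last 5 Mbps with part of Client C: 5/10 of it earns 7.

5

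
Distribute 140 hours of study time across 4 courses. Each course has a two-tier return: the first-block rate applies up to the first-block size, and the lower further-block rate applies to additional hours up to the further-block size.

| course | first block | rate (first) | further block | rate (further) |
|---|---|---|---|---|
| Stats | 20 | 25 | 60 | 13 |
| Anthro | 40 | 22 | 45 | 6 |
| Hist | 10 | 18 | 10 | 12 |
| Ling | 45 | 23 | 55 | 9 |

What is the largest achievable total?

2920

Rank every tier by rate: Stats/T1 25 > Ling/T1 23 > Anthro/T1 22 > Hist/T1 18 > Stats/T2 13 > Hist/T2 12 > Ling/T2 9 > Anthro/T2 6.
Stats/T1 (25): +20 ; 120 left.
Ling T1 at 23: fill all 45 ; 75 left.
Fill Anthro T1 block (40 at 22) ; 35 left.
Hist/T1 (18): +10 ; 25 left.
Stats/T2: +25 of 60 at 13; pool empty.
Total = 25×20 + 23×45 + 22×40 + 18×10 + 13×25 = 2920.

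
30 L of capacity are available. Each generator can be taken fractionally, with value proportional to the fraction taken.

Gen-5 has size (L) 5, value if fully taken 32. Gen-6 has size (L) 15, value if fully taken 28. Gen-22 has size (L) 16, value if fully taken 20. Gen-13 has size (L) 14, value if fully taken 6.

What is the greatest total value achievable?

Rank by value-to-size ratio: Gen-5 32/5≈6.4, Gen-6 28/15≈1.87, Gen-22 20/16≈1.25, Gen-13 6/14≈0.429.
Gen-5: take in full, 5 L for value 32 ; 25 left.
Gen-6: take in full, 15 L for value 28 ; 10 left.
Fill the last 10 L with part of Gen-22: 10/16 of it earns 12.5.
Total value = 72.5.

72.5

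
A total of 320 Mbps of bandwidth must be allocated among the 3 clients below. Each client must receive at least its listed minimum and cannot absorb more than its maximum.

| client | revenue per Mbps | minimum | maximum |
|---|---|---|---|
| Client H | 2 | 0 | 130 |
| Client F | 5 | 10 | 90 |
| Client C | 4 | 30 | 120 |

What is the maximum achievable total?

Meeting every minimum uses 0+10+30 = 40 Mbps, leaving 280.
Order the clients by revenue per Mbps: Client F 5 > Client C 4 > Client H 2.
Client F takes 80 more to reach its cap of 90 — 200 left.
Client C takes 90 more to reach its cap of 120 — 110 left.
Client H has room for 130 more but only 110 remain, so it gets 110.
Total = 2×110 + 5×90 + 4×120 = 1150.

1150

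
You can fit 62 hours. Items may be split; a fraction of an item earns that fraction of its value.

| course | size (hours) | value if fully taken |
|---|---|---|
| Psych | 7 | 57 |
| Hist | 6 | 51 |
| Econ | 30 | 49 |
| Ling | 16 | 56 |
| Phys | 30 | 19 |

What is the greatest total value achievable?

214.9

Rank by value-to-size ratio: Hist 51/6≈8.5, Psych 57/7≈8.14, Ling 56/16≈3.5, Econ 49/30≈1.63, Phys 19/30≈0.633.
All 6 hours of Hist fit (value 51) — 56 remain.
Psych: take in full, 7 hours for value 57 — 49 left.
Ling: take in full, 16 hours for value 56 — 33 left.
Econ: take in full, 30 hours for value 49 — 3 left.
Fill the last 3 hours with part of Phys: 3/30 of it earns 1.9.
Total value = 214.9.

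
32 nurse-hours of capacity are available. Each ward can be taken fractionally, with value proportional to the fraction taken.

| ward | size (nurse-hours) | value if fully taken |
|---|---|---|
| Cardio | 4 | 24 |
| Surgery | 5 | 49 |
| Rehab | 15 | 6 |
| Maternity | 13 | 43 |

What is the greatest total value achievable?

120

Rank by value-to-size ratio: Surgery 49/5≈9.8, Cardio 24/4≈6, Maternity 43/13≈3.31, Rehab 6/15≈0.4.
All 5 nurse-hours of Surgery fit (value 49) ; 27 remain.
Take all of Cardio (4 nurse-hours, value 24) ; 23 nurse-hours left.
Take all of Maternity (13 nurse-hours, value 43) ; 10 nurse-hours left.
10 nurse-hours left: a 10/15 share of Rehab gives 6×10/15 = 4.
Total value = 120.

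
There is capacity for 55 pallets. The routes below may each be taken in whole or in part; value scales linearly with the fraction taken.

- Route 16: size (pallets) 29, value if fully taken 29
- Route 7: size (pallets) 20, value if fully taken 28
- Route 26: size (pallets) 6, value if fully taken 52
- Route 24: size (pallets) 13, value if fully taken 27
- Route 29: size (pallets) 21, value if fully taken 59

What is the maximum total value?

159

Best value per unit of size first: Route 26 52/6≈8.67, Route 29 59/21≈2.81, Route 24 27/13≈2.08, Route 7 28/20≈1.4, Route 16 29/29≈1.
Take all of Route 26 (6 pallets, value 52) ; 49 pallets left.
Route 29: take in full, 21 pallets for value 59 ; 28 left.
Route 24: take in full, 13 pallets for value 27 ; 15 left.
Only 15 pallets remain; take 15/20 of Route 7 for value 28×15/20 = 21.
Total value = 159.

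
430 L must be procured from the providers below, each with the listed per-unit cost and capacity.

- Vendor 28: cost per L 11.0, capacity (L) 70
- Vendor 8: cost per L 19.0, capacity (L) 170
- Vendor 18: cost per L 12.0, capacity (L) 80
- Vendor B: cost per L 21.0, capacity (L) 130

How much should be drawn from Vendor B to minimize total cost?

Cheapest first:
Vendor 28 (11.0): use full 70 — 360 L to go.
Take 80 from Vendor 18 at 12.0 — need 280 more.
Take 170 from Vendor 8 at 19.0 — need 110 more.
Vendor B at 21.0: take 110 of its 130 — requirement met.

110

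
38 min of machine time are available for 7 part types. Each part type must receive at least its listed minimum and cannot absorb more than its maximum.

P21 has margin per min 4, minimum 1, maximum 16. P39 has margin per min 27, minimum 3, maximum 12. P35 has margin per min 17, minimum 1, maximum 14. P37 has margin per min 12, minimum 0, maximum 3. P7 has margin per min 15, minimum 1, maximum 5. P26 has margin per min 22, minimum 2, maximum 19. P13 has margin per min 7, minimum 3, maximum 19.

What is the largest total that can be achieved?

816

Meeting every minimum uses 1+3+1+0+1+2+3 = 11 min, leaving 27.
Highest margin per min first: P39 27 > P26 22 > P35 17 > P7 15 > P37 12 > P13 7 > P21 4.
P39: +9 to 12 (cap) — 18 left.
Give P26 17 more to hit its cap of 19 — 1 left.
P35: +1 (room for 13) → 2. Pool exhausted.
Total = 4×1 + 27×12 + 17×2 + 15×1 + 22×19 + 7×3 = 816.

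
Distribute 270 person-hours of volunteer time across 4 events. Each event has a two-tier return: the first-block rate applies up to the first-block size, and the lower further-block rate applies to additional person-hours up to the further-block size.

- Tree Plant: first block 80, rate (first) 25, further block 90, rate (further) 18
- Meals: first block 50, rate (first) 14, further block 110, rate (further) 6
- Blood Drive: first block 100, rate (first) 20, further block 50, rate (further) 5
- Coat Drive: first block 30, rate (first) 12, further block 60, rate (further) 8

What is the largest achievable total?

5620

Treat each block as its own option and order by rate: Tree Plant/T1 25 > Blood Drive/T1 20 > Tree Plant/T2 18 > Meals/T1 14 > Coat Drive/T1 12 > Coat Drive/T2 8 > Meals/T2 6 > Blood Drive/T2 5.
Tree Plant/T1 (25): +80 — 190 left.
Fill Blood Drive T1 block (100 at 20) — 90 left.
Fill Tree Plant T2 block (90 at 18) — 0 left.
Total = 25×80 + 20×100 + 18×90 = 5620.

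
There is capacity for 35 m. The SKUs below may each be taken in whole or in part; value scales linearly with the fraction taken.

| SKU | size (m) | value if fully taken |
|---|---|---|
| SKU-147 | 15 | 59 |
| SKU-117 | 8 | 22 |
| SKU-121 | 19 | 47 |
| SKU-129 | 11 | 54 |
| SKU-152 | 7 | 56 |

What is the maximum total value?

Rank by value-to-size ratio: SKU-152 56/7≈8, SKU-129 54/11≈4.91, SKU-147 59/15≈3.93, SKU-117 22/8≈2.75, SKU-121 47/19≈2.47.
SKU-152: take in full, 7 m for value 56 → 28 left.
SKU-129: take in full, 11 m for value 54 → 17 left.
Take all of SKU-147 (15 m, value 59) → 2 m left.
Fill the last 2 m with part of SKU-117: 2/8 of it earns 5.5.
Total value = 174.5.

174.5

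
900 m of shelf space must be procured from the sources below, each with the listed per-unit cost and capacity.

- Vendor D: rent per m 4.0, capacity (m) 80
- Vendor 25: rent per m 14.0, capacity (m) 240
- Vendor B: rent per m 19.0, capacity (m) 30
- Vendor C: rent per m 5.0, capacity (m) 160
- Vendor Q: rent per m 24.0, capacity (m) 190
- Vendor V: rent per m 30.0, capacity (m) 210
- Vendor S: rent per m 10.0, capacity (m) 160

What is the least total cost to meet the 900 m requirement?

Cheapest first:
Vendor D (4.0): use full 80 → 820 m to go.
Vendor C at 5.0: take all 160 m → 660 still needed.
Vendor S (10.0): use full 160 → 500 m to go.
Take 240 from Vendor 25 at 14.0 → need 260 more.
Vendor B (19.0): use full 30 → 230 m to go.
Take 190 from Vendor Q at 24.0 → need 40 more.
Vendor V at 30.0: take 40 of its 210 → requirement met.
Cost = 80×4.0 + 160×5.0 + 160×10.0 + 240×14.0 + 30×19.0 + 190×24.0 + 40×30.0 = 12410.

12410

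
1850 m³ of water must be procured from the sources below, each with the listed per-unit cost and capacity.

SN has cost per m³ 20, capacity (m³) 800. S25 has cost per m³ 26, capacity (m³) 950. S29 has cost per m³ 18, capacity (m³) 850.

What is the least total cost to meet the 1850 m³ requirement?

Cheapest first:
S29 at 18: take all 850 m³ — 1000 still needed.
SN at 20: take all 800 m³ — 200 still needed.
S25 (26): take the remaining 200 — done.
Cost = 850×18 + 800×20 + 200×26 = 36500.

36500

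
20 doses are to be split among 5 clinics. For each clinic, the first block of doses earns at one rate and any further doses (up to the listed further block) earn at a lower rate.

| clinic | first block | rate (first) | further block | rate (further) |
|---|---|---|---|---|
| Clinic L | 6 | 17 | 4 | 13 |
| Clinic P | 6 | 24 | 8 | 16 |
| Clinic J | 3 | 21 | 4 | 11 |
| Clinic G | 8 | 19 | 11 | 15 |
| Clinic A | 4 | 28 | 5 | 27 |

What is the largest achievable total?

492

Treat each block as its own option and order by rate: Clinic A/T1 28 > Clinic A/T2 27 > Clinic P/T1 24 > Clinic J/T1 21 > Clinic G/T1 19 > Clinic L/T1 17 > Clinic P/T2 16 > Clinic G/T2 15 > Clinic L/T2 13 > Clinic J/T2 11.
Fill Clinic A T1 block (4 at 28) — 16 left.
Clinic A T2 at 27: fill all 5 — 11 left.
Fill Clinic P T1 block (6 at 24) — 5 left.
Fill Clinic J T1 block (3 at 21) — 2 left.
Clinic G/T1: +2 of 8 at 19; pool empty.
Total = 28×4 + 27×5 + 24×6 + 21×3 + 19×2 = 492.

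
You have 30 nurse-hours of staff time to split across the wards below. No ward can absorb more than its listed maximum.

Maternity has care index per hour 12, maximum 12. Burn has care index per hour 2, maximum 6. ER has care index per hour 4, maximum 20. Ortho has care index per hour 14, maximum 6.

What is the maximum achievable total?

276

Highest care index per hour first: Ortho 14 > Maternity 12 > ER 4 > Burn 2.
Ortho: +6 to 6 (cap) → 24 left.
Maternity: +12 to 12 (cap) → 12 left.
Only 12 left; ER takes them to reach 12.
Total = 12×12 + 4×12 + 14×6 = 276.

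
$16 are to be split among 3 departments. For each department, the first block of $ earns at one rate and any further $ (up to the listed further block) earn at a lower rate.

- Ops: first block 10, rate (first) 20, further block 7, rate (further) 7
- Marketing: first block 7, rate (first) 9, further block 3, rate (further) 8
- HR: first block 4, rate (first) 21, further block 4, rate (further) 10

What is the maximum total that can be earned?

Rank every tier by rate: HR/tier1 21 > Ops/tier1 20 > HR/tier2 10 > Marketing/tier1 9 > Marketing/tier2 8 > Ops/tier2 7.
HR tier1 at 21: fill all 4 → 12 left.
Ops/tier1 (20): +10 → 2 left.
HR/tier2: +2 of 4 at 10; pool empty.
Total = 21×4 + 20×10 + 10×2 = 304.

304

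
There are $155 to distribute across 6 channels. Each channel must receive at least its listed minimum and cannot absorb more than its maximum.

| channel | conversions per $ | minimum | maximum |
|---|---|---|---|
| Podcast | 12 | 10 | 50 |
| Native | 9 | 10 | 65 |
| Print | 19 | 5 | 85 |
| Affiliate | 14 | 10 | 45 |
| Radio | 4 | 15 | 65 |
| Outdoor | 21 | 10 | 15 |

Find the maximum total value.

Meeting every minimum uses 10+10+5+10+15+10 = 60 $, leaving 95.
Rank by conversions per $: Outdoor 21 > Print 19 > Affiliate 14 > Podcast 12 > Native 9 > Radio 4.
Outdoor takes 5 more to reach its cap of 15 — 90 left.
Give Print 80 more to hit its cap of 85 — 10 left.
Only 10 left; Affiliate takes them to reach 20.
Total = 12×10 + 9×10 + 19×85 + 14×20 + 4×15 + 21×15 = 2480.

2480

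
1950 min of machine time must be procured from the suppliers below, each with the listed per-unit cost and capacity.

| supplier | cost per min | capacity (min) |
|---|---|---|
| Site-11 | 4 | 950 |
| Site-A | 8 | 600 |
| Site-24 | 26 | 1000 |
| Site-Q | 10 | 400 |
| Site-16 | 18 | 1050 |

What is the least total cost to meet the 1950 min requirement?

12600

Fill from the cheapest supplier first.
Site-11 at 4: take all 950 min → 1000 still needed.
Site-A at 8: take all 600 min → 400 still needed.
Take 400 from Site-Q at 10 → need 0 more.
Site-16, Site-24: unused.
Cost = 950×4 + 600×8 + 400×10 = 12600.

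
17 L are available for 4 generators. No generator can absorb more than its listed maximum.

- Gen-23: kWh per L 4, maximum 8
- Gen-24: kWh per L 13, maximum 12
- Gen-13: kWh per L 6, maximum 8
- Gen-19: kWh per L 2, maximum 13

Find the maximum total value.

Highest kWh per L first: Gen-24 13 > Gen-13 6 > Gen-23 4 > Gen-19 2.
Give Gen-24 12 to hit its cap of 12 → 5 left.
Only 5 left; Gen-13 takes them to reach 5.
Total = 13×12 + 6×5 = 186.

186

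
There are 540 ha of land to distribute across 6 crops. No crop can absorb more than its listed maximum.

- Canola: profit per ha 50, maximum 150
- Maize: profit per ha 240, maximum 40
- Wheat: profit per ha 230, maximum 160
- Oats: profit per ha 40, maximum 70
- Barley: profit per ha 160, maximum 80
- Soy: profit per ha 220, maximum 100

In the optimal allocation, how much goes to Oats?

10

Rank by profit per ha: Maize 240 > Wheat 230 > Soy 220 > Barley 160 > Canola 50 > Oats 40.
Maize: +40 to 40 (cap) — 500 left.
Wheat takes 160 to reach its cap of 160 — 340 left.
Give Soy 100 to hit its cap of 100 — 240 left.
Barley takes 80 to reach its cap of 80 — 160 left.
Canola: +150 to 150 (cap) — 10 left.
Oats has room for 70 but only 10 remain, so it gets 10.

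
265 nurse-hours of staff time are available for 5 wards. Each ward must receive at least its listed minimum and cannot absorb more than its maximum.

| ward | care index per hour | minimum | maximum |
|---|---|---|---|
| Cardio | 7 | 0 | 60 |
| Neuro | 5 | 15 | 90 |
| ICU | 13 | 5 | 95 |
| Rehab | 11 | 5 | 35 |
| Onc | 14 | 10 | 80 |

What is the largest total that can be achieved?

Meeting every minimum uses 0+15+5+5+10 = 35 nurse-hours, leaving 230.
Order the wards by care index per hour: Onc 14 > ICU 13 > Rehab 11 > Cardio 7 > Neuro 5.
Give Onc 70 more to hit its cap of 80 ; 160 left.
ICU takes 90 more to reach its cap of 95 ; 70 left.
Give Rehab 30 more to hit its cap of 35 ; 40 left.
Cardio: +40 (room for 60) → 40. Pool exhausted.
Total = 7×40 + 5×15 + 13×95 + 11×35 + 14×80 = 3095.

3095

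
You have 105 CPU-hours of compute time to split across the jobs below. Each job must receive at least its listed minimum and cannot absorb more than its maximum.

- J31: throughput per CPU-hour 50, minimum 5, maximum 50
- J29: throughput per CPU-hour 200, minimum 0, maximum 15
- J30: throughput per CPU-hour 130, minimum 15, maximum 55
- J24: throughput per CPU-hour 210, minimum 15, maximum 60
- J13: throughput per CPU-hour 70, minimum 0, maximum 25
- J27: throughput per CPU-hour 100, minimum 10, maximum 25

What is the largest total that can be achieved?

18800

Meeting every minimum uses 5+0+15+15+0+10 = 45 CPU-hours, leaving 60.
Highest throughput per CPU-hour first: J24 210 > J29 200 > J30 130 > J27 100 > J13 70 > J31 50.
J24: +45 to 60 (cap) ; 15 left.
J29: +15 to 15 (cap) ; 0 left.
Total = 50×5 + 200×15 + 130×15 + 210×60 + 100×10 = 18800.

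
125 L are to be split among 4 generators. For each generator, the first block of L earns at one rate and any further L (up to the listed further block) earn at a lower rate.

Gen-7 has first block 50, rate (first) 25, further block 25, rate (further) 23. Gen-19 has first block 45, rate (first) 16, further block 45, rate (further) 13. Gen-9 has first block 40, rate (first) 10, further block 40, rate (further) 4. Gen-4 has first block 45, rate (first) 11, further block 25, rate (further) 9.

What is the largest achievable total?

2610

Rank every tier by rate: Gen-7/T1 25 > Gen-7/T2 23 > Gen-19/T1 16 > Gen-19/T2 13 > Gen-4/T1 11 > Gen-9/T1 10 > Gen-4/T2 9 > Gen-9/T2 4.
Fill Gen-7 T1 block (50 at 25) → 75 left.
Fill Gen-7 T2 block (25 at 23) → 50 left.
Gen-19/T1 (16): +45 → 5 left.
Gen-19 T2 at 13: only 5 left, fill 5.
Total = 25×50 + 23×25 + 16×45 + 13×5 = 2610.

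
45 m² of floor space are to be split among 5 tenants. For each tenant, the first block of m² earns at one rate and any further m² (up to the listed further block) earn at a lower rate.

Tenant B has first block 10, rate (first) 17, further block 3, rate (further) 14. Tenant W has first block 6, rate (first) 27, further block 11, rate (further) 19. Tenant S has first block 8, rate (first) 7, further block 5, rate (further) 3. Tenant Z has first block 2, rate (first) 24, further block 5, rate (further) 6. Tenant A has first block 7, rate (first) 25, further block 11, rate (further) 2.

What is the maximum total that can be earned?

Order all 10 blocks by rate: Tenant W/tier1 27 > Tenant A/tier1 25 > Tenant Z/tier1 24 > Tenant W/tier2 19 > Tenant B/tier1 17 > Tenant B/tier2 14 > Tenant S/tier1 7 > Tenant Z/tier2 6 > Tenant S/tier2 3 > Tenant A/tier2 2.
Tenant W/tier1 (27): +6 — 39 left.
Tenant A/tier1 (25): +7 — 32 left.
Tenant Z tier1 at 24: fill all 2 — 30 left.
Tenant W/tier2 (19): +11 — 19 left.
Tenant B/tier1 (17): +10 — 9 left.
Tenant B/tier2 (14): +3 — 6 left.
Tenant S/tier1: +6 of 8 at 7; pool empty.
Total = 27×6 + 25×7 + 24×2 + 19×11 + 17×10 + 14×3 + 7×6 = 848.

848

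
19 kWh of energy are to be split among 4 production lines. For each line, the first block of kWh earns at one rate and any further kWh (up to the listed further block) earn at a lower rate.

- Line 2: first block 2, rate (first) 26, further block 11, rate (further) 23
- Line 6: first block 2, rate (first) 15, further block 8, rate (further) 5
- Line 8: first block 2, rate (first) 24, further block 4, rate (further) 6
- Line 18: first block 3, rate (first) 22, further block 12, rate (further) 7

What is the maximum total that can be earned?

434

Order all 8 blocks by rate: Line 2/tier1 26 > Line 8/tier1 24 > Line 2/tier2 23 > Line 18/tier1 22 > Line 6/tier1 15 > Line 18/tier2 7 > Line 8/tier2 6 > Line 6/tier2 5.
Fill Line 2 tier1 block (2 at 26) ; 17 left.
Line 8 tier1 at 24: fill all 2 ; 15 left.
Fill Line 2 tier2 block (11 at 23) ; 4 left.
Line 18 tier1 at 22: fill all 3 ; 1 left.
Line 6/tier1: +1 of 2 at 15; pool empty.
Total = 26×2 + 24×2 + 23×11 + 22×3 + 15×1 = 434.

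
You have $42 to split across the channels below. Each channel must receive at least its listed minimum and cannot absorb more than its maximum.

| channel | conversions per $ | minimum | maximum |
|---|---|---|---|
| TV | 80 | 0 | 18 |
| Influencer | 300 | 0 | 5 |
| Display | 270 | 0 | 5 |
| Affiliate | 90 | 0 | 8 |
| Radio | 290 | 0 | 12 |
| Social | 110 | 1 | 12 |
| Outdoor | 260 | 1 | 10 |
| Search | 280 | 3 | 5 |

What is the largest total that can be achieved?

Meeting every minimum uses 0+0+0+0+0+1+1+3 = 5 $, leaving 37.
Rank by conversions per $: Influencer 300 > Radio 290 > Search 280 > Display 270 > Outdoor 260 > Social 110 > Affiliate 90 > TV 80.
Influencer: +5 to 5 (cap) → 32 left.
Give Radio 12 more to hit its cap of 12 → 20 left.
Search takes 2 more to reach its cap of 5 → 18 left.
Give Display 5 more to hit its cap of 5 → 13 left.
Outdoor takes 9 more to reach its cap of 10 → 4 left.
Social has room for 11 more but only 4 remain, so it gets 5.
Total = 300×5 + 270×5 + 290×12 + 110×5 + 260×10 + 280×5 = 10880.

10880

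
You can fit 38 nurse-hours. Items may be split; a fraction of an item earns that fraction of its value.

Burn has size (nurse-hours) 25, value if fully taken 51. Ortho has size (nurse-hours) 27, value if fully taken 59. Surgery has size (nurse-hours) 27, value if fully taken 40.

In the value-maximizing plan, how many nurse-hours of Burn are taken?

11

Rank by value-to-size ratio: Ortho 59/27≈2.19, Burn 51/25≈2.04, Surgery 40/27≈1.48.
Take all of Ortho (27 nurse-hours, value 59) — 11 nurse-hours left.
Fill the last 11 nurse-hours with part of Burn: 11/25 of it earns 22.44.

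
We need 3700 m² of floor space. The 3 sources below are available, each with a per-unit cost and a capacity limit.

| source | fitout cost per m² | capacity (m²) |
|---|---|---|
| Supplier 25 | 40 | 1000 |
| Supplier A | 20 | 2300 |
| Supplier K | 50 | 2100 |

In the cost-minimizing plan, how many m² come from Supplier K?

400

Use sources in increasing cost order.
Supplier A (20): use full 2300 ; 1400 m² to go.
Supplier 25 (40): use full 1000 ; 400 m² to go.
Supplier K at 50: take 400 of its 2100 ; requirement met.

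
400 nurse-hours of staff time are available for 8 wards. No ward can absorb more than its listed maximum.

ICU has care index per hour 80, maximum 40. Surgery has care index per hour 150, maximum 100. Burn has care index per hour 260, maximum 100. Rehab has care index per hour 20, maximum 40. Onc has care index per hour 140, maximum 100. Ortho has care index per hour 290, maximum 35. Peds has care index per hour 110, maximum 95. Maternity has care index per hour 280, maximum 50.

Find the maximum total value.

80800

Highest care index per hour first: Ortho 290 > Maternity 280 > Burn 260 > Surgery 150 > Onc 140 > Peds 110 > ICU 80 > Rehab 20.
Ortho takes 35 to reach its cap of 35 ; 365 left.
Maternity takes 50 to reach its cap of 50 ; 315 left.
Burn: +100 to 100 (cap) ; 215 left.
Give Surgery 100 to hit its cap of 100 ; 115 left.
Onc takes 100 to reach its cap of 100 ; 15 left.
Peds has room for 95 but only 15 remain, so it gets 15.
Total = 150×100 + 260×100 + 140×100 + 290×35 + 110×15 + 280×50 = 80800.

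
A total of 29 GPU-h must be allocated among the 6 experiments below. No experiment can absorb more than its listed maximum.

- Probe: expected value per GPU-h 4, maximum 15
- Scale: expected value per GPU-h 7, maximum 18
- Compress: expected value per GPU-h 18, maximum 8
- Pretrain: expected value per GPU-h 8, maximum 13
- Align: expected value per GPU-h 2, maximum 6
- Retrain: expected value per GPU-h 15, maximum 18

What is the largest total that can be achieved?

Order the experiments by expected value per GPU-h: Compress 18 > Retrain 15 > Pretrain 8 > Scale 7 > Probe 4 > Align 2.
Give Compress 8 to hit its cap of 8 — 21 left.
Retrain: +18 to 18 (cap) — 3 left.
Pretrain: +3 (room for 13) → 3. Pool exhausted.
Total = 18×8 + 8×3 + 15×18 = 438.

438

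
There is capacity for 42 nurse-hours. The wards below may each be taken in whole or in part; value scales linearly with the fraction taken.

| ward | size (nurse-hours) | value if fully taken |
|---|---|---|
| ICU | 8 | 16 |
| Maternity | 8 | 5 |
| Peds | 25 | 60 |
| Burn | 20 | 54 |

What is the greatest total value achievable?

Sort by value density: Burn 54/20≈2.7, Peds 60/25≈2.4, ICU 16/8≈2, Maternity 5/8≈0.625.
Take all of Burn (20 nurse-hours, value 54) — 22 nurse-hours left.
Fill the last 22 nurse-hours with part of Peds: 22/25 of it earns 52.8.
Total value = 106.8.

106.8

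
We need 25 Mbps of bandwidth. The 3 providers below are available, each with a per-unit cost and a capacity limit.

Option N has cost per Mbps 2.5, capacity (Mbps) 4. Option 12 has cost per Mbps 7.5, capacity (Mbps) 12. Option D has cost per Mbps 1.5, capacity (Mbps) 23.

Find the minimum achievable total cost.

39.5

Use providers in increasing cost order.
Take 23 from Option D at 1.5 → need 2 more.
Take 2 from Option N at 2.5 to finish.
Option 12: unused.
Cost = 23×1.5 + 2×2.5 = 39.5.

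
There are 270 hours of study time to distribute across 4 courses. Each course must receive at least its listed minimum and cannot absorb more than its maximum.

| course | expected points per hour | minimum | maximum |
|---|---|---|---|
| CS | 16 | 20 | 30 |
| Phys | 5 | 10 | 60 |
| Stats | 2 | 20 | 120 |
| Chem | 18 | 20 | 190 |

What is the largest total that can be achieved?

4090

Meeting every minimum uses 20+10+20+20 = 70 hours, leaving 200.
Rank by expected points per hour: Chem 18 > CS 16 > Phys 5 > Stats 2.
Chem: +170 to 190 (cap) ; 30 left.
Give CS 10 more to hit its cap of 30 ; 20 left.
Phys has room for 50 more but only 20 remain, so it gets 30.
Total = 16×30 + 5×30 + 2×20 + 18×190 = 4090.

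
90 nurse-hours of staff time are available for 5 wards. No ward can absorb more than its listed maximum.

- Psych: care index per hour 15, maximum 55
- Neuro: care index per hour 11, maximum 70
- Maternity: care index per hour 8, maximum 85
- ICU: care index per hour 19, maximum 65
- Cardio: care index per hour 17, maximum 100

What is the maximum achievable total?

1660

Highest care index per hour first: ICU 19 > Cardio 17 > Psych 15 > Neuro 11 > Maternity 8.
Give ICU 65 to hit its cap of 65 ; 25 left.
Cardio has room for 100 but only 25 remain, so it gets 25.
Total = 19×65 + 17×25 = 1660.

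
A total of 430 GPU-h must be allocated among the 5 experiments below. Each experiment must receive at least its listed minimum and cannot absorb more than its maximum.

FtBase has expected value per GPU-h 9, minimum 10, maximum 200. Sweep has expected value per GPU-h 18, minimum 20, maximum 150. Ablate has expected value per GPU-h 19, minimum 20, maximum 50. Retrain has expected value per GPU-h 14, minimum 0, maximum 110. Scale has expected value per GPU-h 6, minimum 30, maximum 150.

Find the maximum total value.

6180

Meeting every minimum uses 10+20+20+0+30 = 80 GPU-h, leaving 350.
Order the experiments by expected value per GPU-h: Ablate 19 > Sweep 18 > Retrain 14 > FtBase 9 > Scale 6.
Give Ablate 30 more to hit its cap of 50 — 320 left.
Sweep: +130 to 150 (cap) — 190 left.
Retrain: +110 to 110 (cap) — 80 left.
FtBase: +80 (room for 190) → 90. Pool exhausted.
Total = 9×90 + 18×150 + 19×50 + 14×110 + 6×30 = 6180.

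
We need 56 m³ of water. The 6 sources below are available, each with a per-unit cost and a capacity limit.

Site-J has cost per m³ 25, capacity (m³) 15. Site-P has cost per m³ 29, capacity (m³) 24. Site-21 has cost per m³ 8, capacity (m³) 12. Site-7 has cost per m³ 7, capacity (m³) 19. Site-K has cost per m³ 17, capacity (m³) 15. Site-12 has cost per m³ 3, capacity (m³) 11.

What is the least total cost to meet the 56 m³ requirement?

Cheapest first:
Site-12 at 3: take all 11 m³ — 45 still needed.
Take 19 from Site-7 at 7 — need 26 more.
Site-21 (8): use full 12 — 14 m³ to go.
Site-K at 17: take 14 of its 15 — requirement met.
Site-J, Site-P: unused.
Cost = 11×3 + 19×7 + 12×8 + 14×17 = 500.

500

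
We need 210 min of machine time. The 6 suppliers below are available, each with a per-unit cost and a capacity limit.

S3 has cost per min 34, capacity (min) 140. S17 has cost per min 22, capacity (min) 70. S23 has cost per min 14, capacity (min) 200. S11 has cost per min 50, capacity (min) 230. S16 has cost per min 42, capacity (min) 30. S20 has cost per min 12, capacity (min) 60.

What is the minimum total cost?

Fill from the cheapest supplier first.
S20 at 12: take all 60 min ; 150 still needed.
Take 150 from S23 at 14 to finish.
S17, S3, S16, S11: unused.
Cost = 60×12 + 150×14 = 2820.

2820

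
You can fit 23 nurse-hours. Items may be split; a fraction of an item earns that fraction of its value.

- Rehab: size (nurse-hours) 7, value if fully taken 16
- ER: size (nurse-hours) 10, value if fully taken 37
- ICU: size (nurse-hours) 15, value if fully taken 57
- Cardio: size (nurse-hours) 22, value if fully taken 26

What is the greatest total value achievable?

86.6

Best value per unit of size first: ICU 57/15≈3.8, ER 37/10≈3.7, Rehab 16/7≈2.29, Cardio 26/22≈1.18.
ICU: take in full, 15 nurse-hours for value 57 — 8 left.
Only 8 nurse-hours remain; take 8/10 of ER for value 37×8/10 = 29.6.
Total value = 86.6.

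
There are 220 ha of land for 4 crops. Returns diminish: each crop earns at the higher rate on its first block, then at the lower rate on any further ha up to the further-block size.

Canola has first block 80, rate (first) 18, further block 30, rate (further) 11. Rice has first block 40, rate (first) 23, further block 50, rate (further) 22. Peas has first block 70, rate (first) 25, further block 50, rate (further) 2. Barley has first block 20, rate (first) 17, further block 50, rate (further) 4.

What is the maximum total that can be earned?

4850

Order all 8 blocks by rate: Peas/tier1 25 > Rice/tier1 23 > Rice/tier2 22 > Canola/tier1 18 > Barley/tier1 17 > Canola/tier2 11 > Barley/tier2 4 > Peas/tier2 2.
Peas/tier1 (25): +70 → 150 left.
Rice tier1 at 23: fill all 40 → 110 left.
Fill Rice tier2 block (50 at 22) → 60 left.
Canola/tier1: +60 of 80 at 18; pool empty.
Total = 25×70 + 23×40 + 22×50 + 18×60 = 4850.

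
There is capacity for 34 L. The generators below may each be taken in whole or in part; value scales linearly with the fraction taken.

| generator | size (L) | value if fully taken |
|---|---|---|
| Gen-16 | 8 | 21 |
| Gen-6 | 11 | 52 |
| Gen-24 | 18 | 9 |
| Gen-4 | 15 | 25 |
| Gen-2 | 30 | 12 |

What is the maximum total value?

98

Rank by value-to-size ratio: Gen-6 52/11≈4.73, Gen-16 21/8≈2.62, Gen-4 25/15≈1.67, Gen-24 9/18≈0.5, Gen-2 12/30≈0.4.
All 11 L of Gen-6 fit (value 52) → 23 remain.
Take all of Gen-16 (8 L, value 21) → 15 L left.
Take all of Gen-4 (15 L, value 25) → 0 L left.
Total value = 98.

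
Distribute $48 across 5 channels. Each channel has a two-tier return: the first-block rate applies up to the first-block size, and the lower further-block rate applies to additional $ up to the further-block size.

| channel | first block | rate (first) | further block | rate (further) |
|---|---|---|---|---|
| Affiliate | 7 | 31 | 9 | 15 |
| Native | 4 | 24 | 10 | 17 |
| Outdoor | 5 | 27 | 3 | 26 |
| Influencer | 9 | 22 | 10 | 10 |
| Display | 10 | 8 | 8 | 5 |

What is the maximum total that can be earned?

1039

Order all 10 blocks by rate: Affiliate/tier1 31 > Outdoor/tier1 27 > Outdoor/tier2 26 > Native/tier1 24 > Influencer/tier1 22 > Native/tier2 17 > Affiliate/tier2 15 > Influencer/tier2 10 > Display/tier1 8 > Display/tier2 5.
Affiliate/tier1 (31): +7 → 41 left.
Fill Outdoor tier1 block (5 at 27) → 36 left.
Outdoor tier2 at 26: fill all 3 → 33 left.
Native tier1 at 24: fill all 4 → 29 left.
Influencer tier1 at 22: fill all 9 → 20 left.
Native/tier2 (17): +10 → 10 left.
Affiliate tier2 at 15: fill all 9 → 1 left.
1 remain; put them into Influencer tier2 at 10.
Total = 31×7 + 27×5 + 26×3 + 24×4 + 22×9 + 17×10 + 15×9 + 10×1 = 1039.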